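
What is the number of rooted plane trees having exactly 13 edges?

A rooted plane tree with 13 edges has 14 nodes, and the count is C_13.
C_13 = C(26,13)/14 = 10400600/14 = 742900.

742900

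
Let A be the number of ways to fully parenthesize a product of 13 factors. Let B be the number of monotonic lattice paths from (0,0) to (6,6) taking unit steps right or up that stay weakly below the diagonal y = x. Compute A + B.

Ways to associate a product of 13 factors correspond to binary trees on 13 leaves, so the count is C_12. So A = C_12 = 208012.
Monotone paths in an n×n grid that stay weakly below the diagonal are counted by C_n; here n = 6. So B = C_6 = 132.
A + B = 208012 + 132 = 208144.

208144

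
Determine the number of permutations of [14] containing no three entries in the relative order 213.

Permutations of [n] avoiding any single length-3 pattern are counted by C_n; here n = 14.
C_14 = C(28,14)/15 = 40116600/15 = 2674440.

2674440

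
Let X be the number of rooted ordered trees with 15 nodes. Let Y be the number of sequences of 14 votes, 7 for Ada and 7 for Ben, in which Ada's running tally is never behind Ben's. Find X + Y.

2674869

Rooted ordered (plane) trees on m nodes have m−1 edges and are counted by C_{m−1}; m = 15 gives C_14. So X = C_14 = 2674440.
Reading a vote for the leader as '(' and for the other as ')' turns such a sequence into a balanced string of 7 pairs, so the count is C_7. So Y = C_7 = 429.
X + Y = 2674440 + 429 = 2674869.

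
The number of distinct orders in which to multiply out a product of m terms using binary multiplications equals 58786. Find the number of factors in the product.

Parenthesizations of m factors are counted by C_{m−1}; 58786 = C_11.
So the index is 11, and the number of factors is 11 + 1 = 12.

12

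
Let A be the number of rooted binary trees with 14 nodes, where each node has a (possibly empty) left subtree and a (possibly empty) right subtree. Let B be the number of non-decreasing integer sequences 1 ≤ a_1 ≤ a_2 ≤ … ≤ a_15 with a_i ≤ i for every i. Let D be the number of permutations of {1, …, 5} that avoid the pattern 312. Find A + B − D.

12369243

Binary trees (left/right distinguished) on n nodes are counted by C_n; here n = 14. So A = C_14 = 2674440.
Weakly increasing sequences with a_i ≤ i biject with Dyck paths of semilength 15, so there are C_15. So B = C_15 = 9694845.
Permutations of [n] avoiding any single length-3 pattern are counted by C_n; here n = 5. So D = C_5 = 42.
A + B − D = 2674440 + 9694845 − 42 = 12369243.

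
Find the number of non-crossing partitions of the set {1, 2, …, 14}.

2674440

The non-crossing partitions of [14] form a lattice of size C_14.
C_14 = C(28,14)/15 = 40116600/15 = 2674440.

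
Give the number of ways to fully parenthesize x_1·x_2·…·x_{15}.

2674440

Bracketing 15 factors into binary products is counted by C_{15−1} = C_14.
C_14 = C(28,14)/15 = 40116600/15 = 2674440.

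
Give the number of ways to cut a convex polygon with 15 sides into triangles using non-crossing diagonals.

The number of triangulations of a 15-gon is the Catalan number C_13 (index = sides − 2).
C_13 = C_12 · 2(2·12+1)/(12+2) = 208012 · 50/14 = 742900.

742900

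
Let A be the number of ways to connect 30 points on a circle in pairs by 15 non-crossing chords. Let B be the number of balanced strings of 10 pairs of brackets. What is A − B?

9678049

Non-crossing perfect matchings of 2n points on a circle are counted by C_n; with 30 points, n = 15. So A = C_15 = 9694845.
A balanced arrangement of 10 bracket pairs is a Dyck word of semilength 10, so the count is C_10. So B = C_10 = 16796.
A − B = 9694845 − 16796 = 9678049.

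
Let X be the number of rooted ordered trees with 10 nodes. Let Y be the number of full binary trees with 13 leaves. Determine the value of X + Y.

212874

A rooted plane tree on 10 nodes has 9 edges, and such trees are counted by C_9. So X = C_9 = 4862.
Full binary trees with 13 leaves have 13−1 = 12 internal nodes, so there are C_12 of them. So Y = C_12 = 208012.
X + Y = 4862 + 208012 = 212874.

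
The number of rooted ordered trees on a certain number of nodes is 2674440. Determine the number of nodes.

Rooted ordered trees on m nodes are counted by C_{m−1}; 2674440 = C_14.
So the index is 14, and the number of nodes is 14 + 1 = 15.

15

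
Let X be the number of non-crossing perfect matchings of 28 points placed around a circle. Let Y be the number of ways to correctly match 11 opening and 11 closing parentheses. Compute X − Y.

2615654

Non-crossing perfect matchings of 2n points on a circle are counted by C_n; with 28 points, n = 14. So X = C_14 = 2674440.
A balanced arrangement of 11 bracket pairs is a Dyck word of semilength 11, so the count is C_11. So Y = C_11 = 58786.
X − Y = 2674440 − 58786 = 2615654.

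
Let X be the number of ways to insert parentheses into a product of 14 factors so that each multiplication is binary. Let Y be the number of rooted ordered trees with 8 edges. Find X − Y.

Parenthesizations of m factors correspond to full binary trees with m leaves, counted by C_{m−1}; m = 14 gives C_13. So X = C_13 = 742900.
Rooted ordered trees with n edges are counted by C_n; here n = 8. So Y = C_8 = 1430.
X − Y = 742900 − 1430 = 741470.

741470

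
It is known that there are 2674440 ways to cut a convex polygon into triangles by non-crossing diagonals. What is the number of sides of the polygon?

16

Triangulations of a convex m-gon are counted by C_{m−2}; 2674440 = C_14.
So m − 2 = 14, giving m = 16 sides.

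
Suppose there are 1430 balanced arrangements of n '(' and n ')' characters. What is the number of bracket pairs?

8

Balanced strings of n bracket-pairs are counted by C_n. Since C_8 = 1430, the index is 8.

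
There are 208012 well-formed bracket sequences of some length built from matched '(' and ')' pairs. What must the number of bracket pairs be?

12

Balanced strings of n bracket-pairs are counted by C_n, and C_12 = 208012.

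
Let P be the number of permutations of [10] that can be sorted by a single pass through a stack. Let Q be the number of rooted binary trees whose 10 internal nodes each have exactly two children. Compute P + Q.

Stack-sortable permutations are exactly the 231-avoiding ones, counted by C_n; here n = 10. So P = C_10 = 16796.
Full binary trees with n internal nodes are counted by C_n; here n = 10. So Q = C_10 = 16796.
P + Q = 16796 + 16796 = 33592.

33592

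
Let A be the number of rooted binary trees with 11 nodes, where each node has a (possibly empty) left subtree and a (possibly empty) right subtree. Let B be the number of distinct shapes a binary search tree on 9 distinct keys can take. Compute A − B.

Rooted binary trees with 11 nodes (each child slot possibly empty) number C_11. So A = C_11 = 58786.
Rooted binary trees with 9 nodes (each child slot possibly empty) number C_9. So B = C_9 = 4862.
A − B = 58786 − 4862 = 53924.

53924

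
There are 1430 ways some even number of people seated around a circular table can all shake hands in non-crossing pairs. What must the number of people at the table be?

Non-crossing handshake pairings of 2n people are counted by C_n. Since C_8 = 1430, the index is 8.
So n = 8, and there are 2n = 16 people.

16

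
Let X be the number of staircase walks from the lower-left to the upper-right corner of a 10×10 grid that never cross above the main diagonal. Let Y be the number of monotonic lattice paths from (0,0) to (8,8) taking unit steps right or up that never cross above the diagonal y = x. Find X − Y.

Sub-diagonal monotone paths from (0,0) to (10,10) biject with Dyck paths of semilength 10, giving C_10. So X = C_10 = 16796.
Monotone paths in an n×n grid that stay weakly below the diagonal are counted by C_n; here n = 8. So Y = C_8 = 1430.
X − Y = 16796 − 1430 = 15366.

15366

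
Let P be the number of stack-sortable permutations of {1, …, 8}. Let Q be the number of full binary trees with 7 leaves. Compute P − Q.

1298

Stack-sortable permutations are exactly the 231-avoiding ones, counted by C_n; here n = 8. So P = C_8 = 1430.
A full binary tree with L leaves has L−1 internal nodes and is counted by C_{L−1}; L = 7 gives C_6. So Q = C_6 = 132.
P − Q = 1430 − 132 = 1298.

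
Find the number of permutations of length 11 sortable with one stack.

58786

By Knuth's characterisation, the stack-sortable permutations of length 11 are the 231-avoiders, numbering C_11.
C_11 = 58786.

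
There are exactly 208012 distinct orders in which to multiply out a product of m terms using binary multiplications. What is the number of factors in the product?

Parenthesizations of m factors are counted by C_{m−1}, and C_12 = 208012.
So the index is 12, and the number of factors is 12 + 1 = 13.

13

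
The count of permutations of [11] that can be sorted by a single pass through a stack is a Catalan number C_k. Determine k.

Stack-sortable permutations are exactly the 231-avoiding ones, counted by C_n; here n = 11.

11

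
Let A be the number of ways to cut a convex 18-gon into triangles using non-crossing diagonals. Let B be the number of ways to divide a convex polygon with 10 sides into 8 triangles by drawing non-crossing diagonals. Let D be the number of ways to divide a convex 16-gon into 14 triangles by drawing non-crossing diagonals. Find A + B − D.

32684660

The number of triangulations of an 18-gon is the Catalan number C_16 (index = sides − 2). So A = C_16 = 35357670.
A convex 10-gon is triangulated into 8 triangles, and the number of such triangulations is the Catalan number C_{10−2} = C_8. So B = C_8 = 1430.
The number of triangulations of a 16-gon is the Catalan number C_14 (index = sides − 2). So D = C_14 = 2674440.
A + B − D = 35357670 + 1430 − 2674440 = 32684660.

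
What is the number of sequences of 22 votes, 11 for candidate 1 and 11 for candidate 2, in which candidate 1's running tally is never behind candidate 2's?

Ballot sequences with n votes each where one side never trails are Dyck words, counted by C_n; here n = 11.
C_11 = C_10 · 2(2·10+1)/(10+2) = 16796 · 42/12 = 58786.

58786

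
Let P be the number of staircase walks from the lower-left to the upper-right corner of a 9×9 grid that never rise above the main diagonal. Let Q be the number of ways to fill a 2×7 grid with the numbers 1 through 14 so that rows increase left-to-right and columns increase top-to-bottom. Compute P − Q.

4433

Sub-diagonal monotone paths from (0,0) to (9,9) biject with Dyck paths of semilength 9, giving C_9. So P = C_9 = 4862.
Standard Young tableaux of shape 2×n are counted by C_n; here n = 7. So Q = C_7 = 429.
P − Q = 4862 − 429 = 4433.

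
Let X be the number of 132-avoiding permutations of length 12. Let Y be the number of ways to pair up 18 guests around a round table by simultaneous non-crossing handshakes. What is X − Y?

Permutations of [n] avoiding any single length-3 pattern are counted by C_n; here n = 12. So X = C_12 = 208012.
With 18 = 2·9 people, non-crossing handshake pairings are non-crossing perfect matchings on a circle, counted by C_9. So Y = C_9 = 4862.
X − Y = 208012 − 4862 = 203150.

203150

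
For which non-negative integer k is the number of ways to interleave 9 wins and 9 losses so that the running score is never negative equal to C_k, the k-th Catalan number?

Reading a vote for the leader as '(' and for the other as ')' turns such a sequence into a balanced string of 9 pairs, so the count is C_9.

9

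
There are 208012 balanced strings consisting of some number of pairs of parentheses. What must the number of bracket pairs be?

Balanced strings of n bracket-pairs are counted by C_n. The Catalan number equal to 208012 is C_12.

12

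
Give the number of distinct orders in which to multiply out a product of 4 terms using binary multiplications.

5

Parenthesizations of m factors correspond to full binary trees with m leaves, counted by C_{m−1}; m = 4 gives C_3.
C_3 = C(6,3)/4 = 20/4 = 5.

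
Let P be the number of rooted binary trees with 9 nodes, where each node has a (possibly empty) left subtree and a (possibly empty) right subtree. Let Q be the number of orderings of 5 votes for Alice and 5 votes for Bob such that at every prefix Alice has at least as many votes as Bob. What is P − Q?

There are C_n binary search tree shapes on n keys; with n = 9 that is C_9. So P = C_9 = 4862.
Reading a vote for the leader as '(' and for the other as ')' turns such a sequence into a balanced string of 5 pairs, so the count is C_5. So Q = C_5 = 42.
P − Q = 4862 − 42 = 4820.

4820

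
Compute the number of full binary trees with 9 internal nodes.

The number of full binary trees on 9 internal nodes is the Catalan number C_9.
C_9 = C(18,9)/10 = 48620/10 = 4862.

4862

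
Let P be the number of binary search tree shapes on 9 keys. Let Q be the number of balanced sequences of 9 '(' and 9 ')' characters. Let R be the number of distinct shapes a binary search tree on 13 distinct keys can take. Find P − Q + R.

Rooted binary trees with 9 nodes (each child slot possibly empty) number C_9. So P = C_9 = 4862.
Balanced strings of n pairs of brackets are counted by C_n; here n = 9. So Q = C_9 = 4862.
There are C_n binary search tree shapes on n keys; with n = 13 that is C_13. So R = C_13 = 742900.
P − Q + R = 4862 − 4862 + 742900 = 742900.

742900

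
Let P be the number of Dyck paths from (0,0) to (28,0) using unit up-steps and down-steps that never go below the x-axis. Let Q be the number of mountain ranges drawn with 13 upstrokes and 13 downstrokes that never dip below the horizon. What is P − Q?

1931540

Paths of 14 up- and 14 down-steps that never dip below the axis are Dyck paths; their count is C_14. So P = C_14 = 2674440.
Paths of 13 up- and 13 down-steps that never dip below the axis are Dyck paths; their count is C_13. So Q = C_13 = 742900.
P − Q = 2674440 − 742900 = 1931540.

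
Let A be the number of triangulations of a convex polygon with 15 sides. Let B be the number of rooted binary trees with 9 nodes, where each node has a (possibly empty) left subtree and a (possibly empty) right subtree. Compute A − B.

The number of triangulations of a 15-gon is the Catalan number C_13 (index = sides − 2). So A = C_13 = 742900.
Rooted binary trees with 9 nodes (each child slot possibly empty) number C_9. So B = C_9 = 4862.
A − B = 742900 − 4862 = 738038.

738038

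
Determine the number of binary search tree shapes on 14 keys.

2674440

Rooted binary trees with 14 nodes (each child slot possibly empty) number C_14.
C_14 = C(28,14)/15 = 40116600/15 = 2674440.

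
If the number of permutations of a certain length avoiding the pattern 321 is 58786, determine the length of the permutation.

11

Permutations of [n] avoiding a fixed length-3 pattern are counted by C_n. The Catalan number equal to 58786 is C_11.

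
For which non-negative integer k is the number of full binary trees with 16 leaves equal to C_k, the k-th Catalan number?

15

A full binary tree with L leaves has L−1 internal nodes and is counted by C_{L−1}; L = 16 gives C_15.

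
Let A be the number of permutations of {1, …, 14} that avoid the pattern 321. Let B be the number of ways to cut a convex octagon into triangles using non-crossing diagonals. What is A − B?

2674308

For any fixed pattern of length 3, the pattern-avoiding permutations of [14] number C_14. So A = C_14 = 2674440.
The number of triangulations of an 8-gon is the Catalan number C_6 (index = sides − 2). So B = C_6 = 132.
A − B = 2674440 − 132 = 2674308.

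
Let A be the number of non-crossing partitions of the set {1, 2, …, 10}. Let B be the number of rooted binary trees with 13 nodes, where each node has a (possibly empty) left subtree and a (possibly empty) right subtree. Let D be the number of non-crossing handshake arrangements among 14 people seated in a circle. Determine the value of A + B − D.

759267

Non-crossing partitions of an n-element set are counted by C_n; here n = 10. So A = C_10 = 16796.
Rooted binary trees with 13 nodes (each child slot possibly empty) number C_13. So B = C_13 = 742900.
Non-crossing handshake pairings of 2n people are counted by C_n; 14 people gives n = 7. So D = C_7 = 429.
A + B − D = 16796 + 742900 − 429 = 759267.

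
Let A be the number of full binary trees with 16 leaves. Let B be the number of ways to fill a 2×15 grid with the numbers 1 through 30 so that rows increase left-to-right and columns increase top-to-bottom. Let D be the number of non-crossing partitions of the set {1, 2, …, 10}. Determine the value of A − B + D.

16796

A full binary tree with L leaves has L−1 internal nodes and is counted by C_{L−1}; L = 16 gives C_15. So A = C_15 = 9694845.
Standard Young tableaux of shape 2×n are counted by C_n; here n = 15. So B = C_15 = 9694845.
The non-crossing partitions of [10] form a lattice of size C_10. So D = C_10 = 16796.
A − B + D = 9694845 − 9694845 + 16796 = 16796.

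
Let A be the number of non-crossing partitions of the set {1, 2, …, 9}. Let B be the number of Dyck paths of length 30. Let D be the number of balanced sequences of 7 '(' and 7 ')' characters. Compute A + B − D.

9699278

The non-crossing partitions of [9] form a lattice of size C_9. So A = C_9 = 4862.
Dyck paths of semilength n (length 2n) are counted by C_n; here n = 15. So B = C_15 = 9694845.
With 7 pairs the number of balanced bracket strings is the Catalan number C_7. So D = C_7 = 429.
A + B − D = 4862 + 9694845 − 429 = 9699278.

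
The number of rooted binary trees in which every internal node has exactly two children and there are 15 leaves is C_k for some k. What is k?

A full binary tree with L leaves has L−1 internal nodes and is counted by C_{L−1}; L = 15 gives C_14.

14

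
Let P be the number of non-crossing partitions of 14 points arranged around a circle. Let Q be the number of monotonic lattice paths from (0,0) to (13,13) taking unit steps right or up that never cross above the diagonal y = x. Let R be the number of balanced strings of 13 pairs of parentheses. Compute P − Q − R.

Non-crossing partitions of an n-element set are counted by C_n; here n = 14. So P = C_14 = 2674440.
Sub-diagonal monotone paths from (0,0) to (13,13) biject with Dyck paths of semilength 13, giving C_13. So Q = C_13 = 742900.
Balanced strings of n pairs of brackets are counted by C_n; here n = 13. So R = C_13 = 742900.
P − Q − R = 2674440 − 742900 − 742900 = 1188640.

1188640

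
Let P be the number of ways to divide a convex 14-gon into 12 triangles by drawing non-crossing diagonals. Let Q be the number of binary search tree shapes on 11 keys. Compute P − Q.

A convex 14-gon is triangulated into 12 triangles, and the number of such triangulations is the Catalan number C_{14−2} = C_12. So P = C_12 = 208012.
Binary trees (left/right distinguished) on n nodes are counted by C_n; here n = 11. So Q = C_11 = 58786.
P − Q = 208012 − 58786 = 149226.

149226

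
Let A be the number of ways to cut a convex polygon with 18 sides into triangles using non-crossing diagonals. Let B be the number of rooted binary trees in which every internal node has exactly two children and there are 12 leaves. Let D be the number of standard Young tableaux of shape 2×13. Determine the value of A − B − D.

34555984

Triangulations of a convex m-gon are counted by C_{m−2}; with m = 18 this is C_16. So A = C_16 = 35357670.
Full binary trees with 12 leaves have 12−1 = 11 internal nodes, so there are C_11 of them. So B = C_11 = 58786.
Standard Young tableaux of shape 2×n are counted by C_n; here n = 13. So D = C_13 = 742900.
A − B − D = 35357670 − 58786 − 742900 = 34555984.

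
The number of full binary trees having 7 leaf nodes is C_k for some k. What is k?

6

A full binary tree with L leaves has L−1 internal nodes and is counted by C_{L−1}; L = 7 gives C_6.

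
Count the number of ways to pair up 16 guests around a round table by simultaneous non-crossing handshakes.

With 16 = 2·8 people, non-crossing handshake pairings are non-crossing perfect matchings on a circle, counted by C_8.
C_8 = 1430.

1430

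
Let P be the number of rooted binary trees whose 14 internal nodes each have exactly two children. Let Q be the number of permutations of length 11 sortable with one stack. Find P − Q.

2615654

Full binary trees with n internal nodes are counted by C_n; here n = 14. So P = C_14 = 2674440.
By Knuth's characterisation, the stack-sortable permutations of length 11 are the 231-avoiders, numbering C_11. So Q = C_11 = 58786.
P − Q = 2674440 − 58786 = 2615654.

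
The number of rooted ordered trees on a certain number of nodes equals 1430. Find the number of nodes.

Rooted ordered trees on m nodes are counted by C_{m−1}. The Catalan number equal to 1430 is C_8.
So the index is 8, and the number of nodes is 8 + 1 = 9.

9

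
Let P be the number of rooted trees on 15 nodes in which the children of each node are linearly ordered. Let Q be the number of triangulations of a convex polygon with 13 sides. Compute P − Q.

2615654

Rooted ordered (plane) trees on m nodes have m−1 edges and are counted by C_{m−1}; m = 15 gives C_14. So P = C_14 = 2674440.
The number of triangulations of a 13-gon is the Catalan number C_11 (index = sides − 2). So Q = C_11 = 58786.
P − Q = 2674440 − 58786 = 2615654.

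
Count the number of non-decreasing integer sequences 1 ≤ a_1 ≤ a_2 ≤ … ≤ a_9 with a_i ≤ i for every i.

Weakly increasing sequences with a_i ≤ i biject with Dyck paths of semilength 9, so there are C_9.
C_9 = 4862.

4862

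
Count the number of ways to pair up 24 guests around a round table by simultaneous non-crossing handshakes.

208012

Non-crossing handshake pairings of 2n people are counted by C_n; 24 people gives n = 12.
C_12 = C(24,12)/13 = 2704156/13 = 208012.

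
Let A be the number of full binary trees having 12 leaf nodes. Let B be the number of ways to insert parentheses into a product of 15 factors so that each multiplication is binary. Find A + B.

A full binary tree with L leaves has L−1 internal nodes and is counted by C_{L−1}; L = 12 gives C_11. So A = C_11 = 58786.
Ways to associate a product of 15 factors correspond to binary trees on 15 leaves, so the count is C_14. So B = C_14 = 2674440.
A + B = 58786 + 2674440 = 2733226.

2733226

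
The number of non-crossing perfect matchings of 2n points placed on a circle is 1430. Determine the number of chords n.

8

Non-crossing pairings of 2n points on a circle are counted by C_n. The Catalan number equal to 1430 is C_8.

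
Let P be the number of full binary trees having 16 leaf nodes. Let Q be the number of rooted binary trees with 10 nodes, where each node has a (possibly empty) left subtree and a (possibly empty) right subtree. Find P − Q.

A full binary tree with L leaves has L−1 internal nodes and is counted by C_{L−1}; L = 16 gives C_15. So P = C_15 = 9694845.
Rooted binary trees with 10 nodes (each child slot possibly empty) number C_10. So Q = C_10 = 16796.
P − Q = 9694845 − 16796 = 9678049.

9678049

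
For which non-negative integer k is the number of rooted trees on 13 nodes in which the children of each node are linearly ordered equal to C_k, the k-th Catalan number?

12

A rooted plane tree on 13 nodes has 12 edges, and such trees are counted by C_12.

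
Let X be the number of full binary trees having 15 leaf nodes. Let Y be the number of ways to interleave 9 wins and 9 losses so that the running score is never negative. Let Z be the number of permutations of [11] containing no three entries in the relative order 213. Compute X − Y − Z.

Full binary trees with 15 leaves have 15−1 = 14 internal nodes, so there are C_14 of them. So X = C_14 = 2674440.
Ballot sequences with n votes each where one side never trails are Dyck words, counted by C_n; here n = 9. So Y = C_9 = 4862.
For any fixed pattern of length 3, the pattern-avoiding permutations of [11] number C_11. So Z = C_11 = 58786.
X − Y − Z = 2674440 − 4862 − 58786 = 2610792.

2610792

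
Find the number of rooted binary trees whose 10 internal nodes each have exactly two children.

16796

The number of full binary trees on 10 internal nodes is the Catalan number C_10.
C_10 = C(20,10)/11 = 184756/11 = 16796.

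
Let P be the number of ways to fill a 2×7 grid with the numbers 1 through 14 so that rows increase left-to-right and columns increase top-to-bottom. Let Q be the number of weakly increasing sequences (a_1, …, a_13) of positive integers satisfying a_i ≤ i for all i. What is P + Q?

Standard Young tableaux of shape 2×n are counted by C_n; here n = 7. So P = C_7 = 429.
Such sub-staircase sequences of length n are counted by C_n; here n = 13. So Q = C_13 = 742900.
P + Q = 429 + 742900 = 743329.

743329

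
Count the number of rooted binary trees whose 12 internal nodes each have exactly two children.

The number of full binary trees on 12 internal nodes is the Catalan number C_12.
C_12 = C_11 · 2(2·11+1)/(11+2) = 58786 · 46/13 = 208012.

208012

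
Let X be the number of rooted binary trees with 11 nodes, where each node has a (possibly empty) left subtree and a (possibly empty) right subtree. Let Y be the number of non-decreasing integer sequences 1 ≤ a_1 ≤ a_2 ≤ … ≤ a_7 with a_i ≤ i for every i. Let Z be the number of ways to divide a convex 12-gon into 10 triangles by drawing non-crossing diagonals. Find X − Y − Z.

There are C_n binary search tree shapes on n keys; with n = 11 that is C_11. So X = C_11 = 58786.
Weakly increasing sequences with a_i ≤ i biject with Dyck paths of semilength 7, so there are C_7. So Y = C_7 = 429.
Triangulations of a convex m-gon are counted by C_{m−2}; with m = 12 this is C_10. So Z = C_10 = 16796.
X − Y − Z = 58786 − 429 − 16796 = 41561.

41561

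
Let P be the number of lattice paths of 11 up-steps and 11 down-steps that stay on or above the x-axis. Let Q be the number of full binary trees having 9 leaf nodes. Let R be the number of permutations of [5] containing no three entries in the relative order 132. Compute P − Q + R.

57398

Paths of 11 up- and 11 down-steps that never dip below the axis are Dyck paths; their count is C_11. So P = C_11 = 58786.
A full binary tree with L leaves has L−1 internal nodes and is counted by C_{L−1}; L = 9 gives C_8. So Q = C_8 = 1430.
Permutations of [n] avoiding any single length-3 pattern are counted by C_n; here n = 5. So R = C_5 = 42.
P − Q + R = 58786 − 1430 + 42 = 57398.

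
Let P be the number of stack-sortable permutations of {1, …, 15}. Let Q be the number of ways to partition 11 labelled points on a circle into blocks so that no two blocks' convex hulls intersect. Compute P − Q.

By Knuth's characterisation, the stack-sortable permutations of length 15 are the 231-avoiders, numbering C_15. So P = C_15 = 9694845.
Non-crossing partitions of an n-element set are counted by C_n; here n = 11. So Q = C_11 = 58786.
P − Q = 9694845 − 58786 = 9636059.

9636059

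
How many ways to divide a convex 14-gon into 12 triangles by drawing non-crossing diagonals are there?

208012

The number of triangulations of a 14-gon is the Catalan number C_12 (index = sides − 2).
C_12 = C_11 · 2(2·11+1)/(11+2) = 58786 · 46/13 = 208012.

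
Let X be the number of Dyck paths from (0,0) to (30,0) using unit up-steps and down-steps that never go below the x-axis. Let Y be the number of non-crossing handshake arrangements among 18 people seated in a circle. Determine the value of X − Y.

9689983

Paths of 15 up- and 15 down-steps that never dip below the axis are Dyck paths; their count is C_15. So X = C_15 = 9694845.
Non-crossing handshake pairings of 2n people are counted by C_n; 18 people gives n = 9. So Y = C_9 = 4862.
X − Y = 9694845 − 4862 = 9689983.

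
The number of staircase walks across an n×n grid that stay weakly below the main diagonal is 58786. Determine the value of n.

Such diagonal-avoiding paths in an n×n grid are counted by C_n, and C_11 = 58786.

11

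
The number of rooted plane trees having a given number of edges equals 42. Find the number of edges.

Rooted ordered trees with n edges are counted by C_n. Since C_5 = 42, the index is 5.

5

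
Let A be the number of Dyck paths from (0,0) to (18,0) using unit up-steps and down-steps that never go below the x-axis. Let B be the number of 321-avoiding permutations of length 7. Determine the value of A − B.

Paths of 9 up- and 9 down-steps that never dip below the axis are Dyck paths; their count is C_9. So A = C_9 = 4862.
Permutations of [n] avoiding any single length-3 pattern are counted by C_n; here n = 7. So B = C_7 = 429.
A − B = 4862 − 429 = 4433.

4433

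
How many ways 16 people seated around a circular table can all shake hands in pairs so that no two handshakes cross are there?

With 16 = 2·8 people, non-crossing handshake pairings are non-crossing perfect matchings on a circle, counted by C_8.
C_8 = C(16,8)/9 = 12870/9 = 1430.

1430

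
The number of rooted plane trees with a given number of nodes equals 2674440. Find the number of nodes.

Rooted ordered trees on m nodes are counted by C_{m−1}, and C_14 = 2674440.
So the index is 14, and the number of nodes is 14 + 1 = 15.

15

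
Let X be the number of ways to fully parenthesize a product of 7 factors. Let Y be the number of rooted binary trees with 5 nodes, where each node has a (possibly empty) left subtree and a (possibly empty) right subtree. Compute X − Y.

90

Parenthesizations of m factors correspond to full binary trees with m leaves, counted by C_{m−1}; m = 7 gives C_6. So X = C_6 = 132.
Rooted binary trees with 5 nodes (each child slot possibly empty) number C_5. So Y = C_5 = 42.
X − Y = 132 − 42 = 90.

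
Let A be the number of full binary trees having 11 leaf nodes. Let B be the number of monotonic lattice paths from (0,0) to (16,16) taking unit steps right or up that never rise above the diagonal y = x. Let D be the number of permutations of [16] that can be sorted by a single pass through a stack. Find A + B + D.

70732136

A full binary tree with L leaves has L−1 internal nodes and is counted by C_{L−1}; L = 11 gives C_10. So A = C_10 = 16796.
Monotone paths in an n×n grid that stay weakly below the diagonal are counted by C_n; here n = 16. So B = C_16 = 35357670.
By Knuth's characterisation, the stack-sortable permutations of length 16 are the 231-avoiders, numbering C_16. So D = C_16 = 35357670.
A + B + D = 16796 + 35357670 + 35357670 = 70732136.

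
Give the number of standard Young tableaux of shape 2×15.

By the hook-length formula (or a Dyck-path bijection), SYT of shape 2×15 number C_15.
C_15 = C(30,15)/16 = 155117520/16 = 9694845.

9694845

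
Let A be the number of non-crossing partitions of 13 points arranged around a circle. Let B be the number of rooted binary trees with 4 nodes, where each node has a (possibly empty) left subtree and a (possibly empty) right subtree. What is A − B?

Non-crossing partitions of an n-element set are counted by C_n; here n = 13. So A = C_13 = 742900.
There are C_n binary search tree shapes on n keys; with n = 4 that is C_4. So B = C_4 = 14.
A − B = 742900 − 14 = 742886.

742886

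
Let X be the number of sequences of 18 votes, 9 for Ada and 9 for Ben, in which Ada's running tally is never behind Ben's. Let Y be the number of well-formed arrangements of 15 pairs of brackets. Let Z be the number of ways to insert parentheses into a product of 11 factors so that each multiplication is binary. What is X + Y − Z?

9682911

Ballot sequences with n votes each where one side never trails are Dyck words, counted by C_n; here n = 9. So X = C_9 = 4862.
With 15 pairs the number of balanced bracket strings is the Catalan number C_15. So Y = C_15 = 9694845.
Bracketing 11 factors into binary products is counted by C_{11−1} = C_10. So Z = C_10 = 16796.
X + Y − Z = 4862 + 9694845 − 16796 = 9682911.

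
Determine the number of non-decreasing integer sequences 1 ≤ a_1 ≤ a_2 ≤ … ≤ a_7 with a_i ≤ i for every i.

Such sub-staircase sequences of length n are counted by C_n; here n = 7.
C_7 = C(14,7)/8 = 3432/8 = 429.

429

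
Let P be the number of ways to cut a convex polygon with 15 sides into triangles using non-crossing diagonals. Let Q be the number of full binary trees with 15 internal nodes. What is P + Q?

10437745

The number of triangulations of a 15-gon is the Catalan number C_13 (index = sides − 2). So P = C_13 = 742900.
Full binary trees with n internal nodes are counted by C_n; here n = 15. So Q = C_15 = 9694845.
P + Q = 742900 + 9694845 = 10437745.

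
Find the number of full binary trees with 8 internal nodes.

Full binary trees with n internal nodes are counted by C_n; here n = 8.
C_8 = C(16,8)/9 = 12870/9 = 1430.

1430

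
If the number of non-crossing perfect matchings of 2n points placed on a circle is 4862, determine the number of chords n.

Non-crossing pairings of 2n points on a circle are counted by C_n. Since C_9 = 4862, the index is 9.

9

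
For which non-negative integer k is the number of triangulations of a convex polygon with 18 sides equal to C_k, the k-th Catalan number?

A convex 18-gon is triangulated into 16 triangles, and the number of such triangulations is the Catalan number C_{18−2} = C_16.

16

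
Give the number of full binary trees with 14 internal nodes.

2674440

The number of full binary trees on 14 internal nodes is the Catalan number C_14.
C_14 = C(28,14)/15 = 40116600/15 = 2674440.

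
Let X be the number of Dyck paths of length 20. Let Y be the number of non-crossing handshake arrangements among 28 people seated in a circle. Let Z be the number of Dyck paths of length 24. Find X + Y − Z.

2483224

A Dyck path with 10 up-steps and 10 down-steps has semilength 10, so there are C_10 of them. So X = C_10 = 16796.
Non-crossing handshake pairings of 2n people are counted by C_n; 28 people gives n = 14. So Y = C_14 = 2674440.
Dyck paths of semilength n (length 2n) are counted by C_n; here n = 12. So Z = C_12 = 208012.
X + Y − Z = 16796 + 2674440 − 208012 = 2483224.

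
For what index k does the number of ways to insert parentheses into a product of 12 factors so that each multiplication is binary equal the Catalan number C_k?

Ways to associate a product of 12 factors correspond to binary trees on 12 leaves, so the count is C_11.

11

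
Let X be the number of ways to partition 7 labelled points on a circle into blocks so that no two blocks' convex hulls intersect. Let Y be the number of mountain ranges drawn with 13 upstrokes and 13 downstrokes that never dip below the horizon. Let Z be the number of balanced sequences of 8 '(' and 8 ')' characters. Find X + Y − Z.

The non-crossing partitions of [7] form a lattice of size C_7. So X = C_7 = 429.
Dyck paths of semilength n (length 2n) are counted by C_n; here n = 13. So Y = C_13 = 742900.
With 8 pairs the number of balanced bracket strings is the Catalan number C_8. So Z = C_8 = 1430.
X + Y − Z = 429 + 742900 − 1430 = 741899.

741899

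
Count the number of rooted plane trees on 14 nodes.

A rooted plane tree on 14 nodes has 13 edges, and such trees are counted by C_13.
C_13 = C_12 · 2(2·12+1)/(12+2) = 208012 · 50/14 = 742900.

742900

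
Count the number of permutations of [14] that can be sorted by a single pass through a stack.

2674440

By Knuth's characterisation, the stack-sortable permutations of length 14 are the 231-avoiders, numbering C_14.
C_14 = C(28,14)/15 = 40116600/15 = 2674440.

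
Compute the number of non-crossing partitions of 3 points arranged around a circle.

Non-crossing partitions of an n-element set are counted by C_n; here n = 3.
C_3 = 5.

5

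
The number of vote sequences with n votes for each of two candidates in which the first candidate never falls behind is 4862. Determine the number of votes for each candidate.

9

Such ballot sequences with n votes each are counted by C_n; 4862 = C_9.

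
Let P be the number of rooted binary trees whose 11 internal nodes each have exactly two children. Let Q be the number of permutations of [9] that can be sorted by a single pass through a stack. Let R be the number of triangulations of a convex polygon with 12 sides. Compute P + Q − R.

Full binary trees with n internal nodes are counted by C_n; here n = 11. So P = C_11 = 58786.
Stack-sortable permutations are exactly the 231-avoiding ones, counted by C_n; here n = 9. So Q = C_9 = 4862.
Triangulations of a convex m-gon are counted by C_{m−2}; with m = 12 this is C_10. So R = C_10 = 16796.
P + Q − R = 58786 + 4862 − 16796 = 46852.

46852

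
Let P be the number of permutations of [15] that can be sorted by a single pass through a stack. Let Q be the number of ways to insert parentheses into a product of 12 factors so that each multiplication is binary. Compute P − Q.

Stack-sortable permutations are exactly the 231-avoiding ones, counted by C_n; here n = 15. So P = C_15 = 9694845.
Bracketing 12 factors into binary products is counted by C_{12−1} = C_11. So Q = C_11 = 58786.
P − Q = 9694845 − 58786 = 9636059.

9636059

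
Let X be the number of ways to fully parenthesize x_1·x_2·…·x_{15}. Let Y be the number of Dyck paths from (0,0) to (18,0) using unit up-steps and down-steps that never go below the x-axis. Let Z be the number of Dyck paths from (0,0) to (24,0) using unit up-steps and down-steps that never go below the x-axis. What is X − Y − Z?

Bracketing 15 factors into binary products is counted by C_{15−1} = C_14. So X = C_14 = 2674440.
Dyck paths of semilength n (length 2n) are counted by C_n; here n = 9. So Y = C_9 = 4862.
Paths of 12 up- and 12 down-steps that never dip below the axis are Dyck paths; their count is C_12. So Z = C_12 = 208012.
X − Y − Z = 2674440 − 4862 − 208012 = 2461566.

2461566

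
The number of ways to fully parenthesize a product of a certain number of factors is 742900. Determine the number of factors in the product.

14

Parenthesizations of m factors are counted by C_{m−1}. Since C_13 = 742900, the index is 13.
So the index is 13, and the number of factors is 13 + 1 = 14.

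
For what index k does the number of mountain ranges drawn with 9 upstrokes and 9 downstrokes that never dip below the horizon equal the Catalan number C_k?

A Dyck path with 9 up-steps and 9 down-steps has semilength 9, so there are C_9 of them.

9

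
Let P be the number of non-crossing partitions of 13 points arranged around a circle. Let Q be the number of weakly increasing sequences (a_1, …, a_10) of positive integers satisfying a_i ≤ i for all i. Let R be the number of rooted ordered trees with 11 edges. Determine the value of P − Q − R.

The non-crossing partitions of [13] form a lattice of size C_13. So P = C_13 = 742900.
Weakly increasing sequences with a_i ≤ i biject with Dyck paths of semilength 10, so there are C_10. So Q = C_10 = 16796.
Rooted ordered trees with n edges are counted by C_n; here n = 11. So R = C_11 = 58786.
P − Q − R = 742900 − 16796 − 58786 = 667318.

667318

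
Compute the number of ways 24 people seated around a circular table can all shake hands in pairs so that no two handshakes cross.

208012

Non-crossing handshake pairings of 2n people are counted by C_n; 24 people gives n = 12.
C_12 = C(24,12)/13 = 2704156/13 = 208012.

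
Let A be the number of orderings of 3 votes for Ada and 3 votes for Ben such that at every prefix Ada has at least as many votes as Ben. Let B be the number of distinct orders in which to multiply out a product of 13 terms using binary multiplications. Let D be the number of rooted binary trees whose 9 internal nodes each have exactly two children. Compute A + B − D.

203155

Ballot sequences with n votes each where one side never trails are Dyck words, counted by C_n; here n = 3. So A = C_3 = 5.
Bracketing 13 factors into binary products is counted by C_{13−1} = C_12. So B = C_12 = 208012.
Full binary trees with n internal nodes are counted by C_n; here n = 9. So D = C_9 = 4862.
A + B − D = 5 + 208012 − 4862 = 203155.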